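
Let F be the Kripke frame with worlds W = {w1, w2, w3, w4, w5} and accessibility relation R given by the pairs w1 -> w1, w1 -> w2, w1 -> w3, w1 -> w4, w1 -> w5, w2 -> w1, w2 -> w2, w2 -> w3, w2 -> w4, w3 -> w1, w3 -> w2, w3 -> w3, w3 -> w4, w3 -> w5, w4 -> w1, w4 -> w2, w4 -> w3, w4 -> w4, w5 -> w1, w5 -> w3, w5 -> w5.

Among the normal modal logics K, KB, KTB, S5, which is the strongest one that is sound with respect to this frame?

Symmetric (axiom B): yes — every pair in R has its reverse in R.
Reflexive (axiom T): yes — every world is R-related to itself.
Euclidean (axiom 5): no — w1 R w2 and w1 R w5, but not w2 R w5.
So F validates K, KB, KTB; S5 would additionally require R to be Euclidean. The strongest is KTB.

KTB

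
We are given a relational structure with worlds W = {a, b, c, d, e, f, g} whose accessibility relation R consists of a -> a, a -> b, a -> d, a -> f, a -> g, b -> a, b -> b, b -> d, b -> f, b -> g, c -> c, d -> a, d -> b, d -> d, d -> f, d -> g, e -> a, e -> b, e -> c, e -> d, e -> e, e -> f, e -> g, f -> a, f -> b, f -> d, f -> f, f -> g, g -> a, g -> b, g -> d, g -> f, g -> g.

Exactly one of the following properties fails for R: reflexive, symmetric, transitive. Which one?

Reflexive: yes — every world is R-related to itself.
Symmetric: no — e R a but not a R e.
Transitive: yes — every two-step R-path is closed by a direct edge.
Only symmetric fails.

symmetric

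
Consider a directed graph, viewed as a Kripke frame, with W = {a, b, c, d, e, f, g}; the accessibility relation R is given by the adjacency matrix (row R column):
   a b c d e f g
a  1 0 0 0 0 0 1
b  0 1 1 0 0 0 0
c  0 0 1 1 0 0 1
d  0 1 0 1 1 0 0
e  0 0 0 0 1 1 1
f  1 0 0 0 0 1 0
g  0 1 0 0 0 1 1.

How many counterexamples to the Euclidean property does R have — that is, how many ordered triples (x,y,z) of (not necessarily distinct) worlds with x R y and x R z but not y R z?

18

Enumerating: (a,g,a), (b,c,b), (c,d,c), (c,d,g), (c,g,c), (c,g,d), (d,b,d), (d,b,e), (d,e,b), (d,e,d), (e,f,e), (e,f,g), (e,g,e), (f,a,f), (g,b,f), (g,b,g), (g,f,b), (g,f,g).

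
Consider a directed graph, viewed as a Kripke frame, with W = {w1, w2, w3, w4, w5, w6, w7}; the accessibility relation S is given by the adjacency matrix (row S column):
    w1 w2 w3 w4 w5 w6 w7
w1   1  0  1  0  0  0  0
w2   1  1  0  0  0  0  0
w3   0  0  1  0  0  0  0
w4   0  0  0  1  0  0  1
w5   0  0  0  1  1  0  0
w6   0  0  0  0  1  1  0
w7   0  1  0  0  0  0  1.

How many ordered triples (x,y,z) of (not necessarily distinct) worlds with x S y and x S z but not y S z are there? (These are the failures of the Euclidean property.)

Enumerating: (w1,w3,w1), (w2,w1,w2), (w4,w7,w4), (w5,w4,w5), (w6,w5,w6), (w7,w2,w7).

6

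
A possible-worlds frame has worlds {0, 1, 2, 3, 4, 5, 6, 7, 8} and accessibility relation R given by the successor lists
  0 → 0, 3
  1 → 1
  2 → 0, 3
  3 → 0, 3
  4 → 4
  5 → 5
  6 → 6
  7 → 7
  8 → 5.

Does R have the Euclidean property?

Yes

Euclidean: yes — any two successors of a common world are R-related.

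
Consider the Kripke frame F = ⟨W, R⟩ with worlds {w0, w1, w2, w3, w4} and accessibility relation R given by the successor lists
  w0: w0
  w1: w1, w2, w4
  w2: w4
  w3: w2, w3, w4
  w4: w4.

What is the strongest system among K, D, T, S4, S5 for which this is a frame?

D

Serial (axiom D): yes — every world has a successor (e.g. w0 R w0).
Reflexive (axiom T): no — w2 is not related to itself.
Transitive (axiom 4): yes — every two-step R-path is closed by a direct edge.
Euclidean (axiom 5): no — w1 R w4 and w1 R w2, but not w4 R w2.
So F validates K, D; T would additionally require R to be reflexive. The strongest is D.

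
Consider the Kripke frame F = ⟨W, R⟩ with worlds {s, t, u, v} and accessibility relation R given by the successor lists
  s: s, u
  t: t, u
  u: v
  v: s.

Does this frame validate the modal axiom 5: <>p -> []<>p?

No

Axiom 5 corresponds to the accessibility relation being Euclidean.
Euclidean: no — s R u and s R s, but not u R s.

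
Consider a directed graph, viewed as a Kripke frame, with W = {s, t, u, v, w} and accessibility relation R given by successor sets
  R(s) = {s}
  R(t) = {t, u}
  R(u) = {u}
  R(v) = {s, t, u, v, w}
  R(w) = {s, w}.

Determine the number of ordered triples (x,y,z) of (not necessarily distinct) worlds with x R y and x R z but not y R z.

16

Enumerating: (t,u,t), (v,s,t), (v,s,u), (v,s,v), (v,s,w), (v,t,s), (v,t,v), (v,t,w), (v,u,s), (v,u,t), (v,u,v), (v,u,w), (v,w,t), (v,w,u), (v,w,v), (w,s,w).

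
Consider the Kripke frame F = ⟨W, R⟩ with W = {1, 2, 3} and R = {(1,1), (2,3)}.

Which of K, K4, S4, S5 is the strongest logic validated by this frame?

K4

Transitive (axiom 4): yes — every two-step R-path is closed by a direct edge.
Reflexive (axiom T): no — 2 is not related to itself.
Euclidean (axiom 5): no — 2 R 3 and 2 R 3, but not 3 R 3.
So F validates K, K4; S4 would additionally require R to be reflexive. The strongest is K4.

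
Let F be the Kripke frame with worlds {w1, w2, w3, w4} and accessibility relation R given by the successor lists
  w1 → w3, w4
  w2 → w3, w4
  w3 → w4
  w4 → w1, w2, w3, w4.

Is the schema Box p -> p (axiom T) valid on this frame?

By correspondence theory, T is valid on a frame iff R is reflexive.
Reflexive: no — w1 is not related to itself.

No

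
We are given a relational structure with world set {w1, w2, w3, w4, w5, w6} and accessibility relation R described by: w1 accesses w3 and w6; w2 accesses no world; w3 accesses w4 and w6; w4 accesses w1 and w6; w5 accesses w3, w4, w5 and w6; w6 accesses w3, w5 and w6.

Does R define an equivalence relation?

No

Reflexive: no — w1 is not related to itself.
Symmetric: no — w1 R w3 but not w3 R w1.
Transitive: no — w1 R w3 and w3 R w4, but not w1 R w4.
So R is not an equivalence relation.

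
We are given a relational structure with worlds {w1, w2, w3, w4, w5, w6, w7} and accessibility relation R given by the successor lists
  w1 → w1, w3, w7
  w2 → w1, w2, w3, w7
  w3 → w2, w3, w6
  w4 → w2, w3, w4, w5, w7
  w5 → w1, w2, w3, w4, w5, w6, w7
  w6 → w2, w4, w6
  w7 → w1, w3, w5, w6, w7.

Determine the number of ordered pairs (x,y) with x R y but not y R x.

Enumerating: (w1,w3), (w2,w1), (w2,w7), (w3,w6), (w4,w2), (w4,w3), (w4,w7), (w5,w1), (w5,w2), (w5,w3), (w5,w6), (w6,w2), (w6,w4), (w7,w3), (w7,w6).

15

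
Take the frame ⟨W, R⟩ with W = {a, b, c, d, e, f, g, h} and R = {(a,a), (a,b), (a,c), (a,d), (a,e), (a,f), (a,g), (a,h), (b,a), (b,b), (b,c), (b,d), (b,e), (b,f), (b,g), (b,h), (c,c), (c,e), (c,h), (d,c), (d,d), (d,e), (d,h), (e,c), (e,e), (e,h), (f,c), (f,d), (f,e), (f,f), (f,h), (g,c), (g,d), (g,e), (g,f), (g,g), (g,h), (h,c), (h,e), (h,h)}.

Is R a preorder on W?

Reflexive: yes — every world is R-related to itself.
Transitive: yes — every two-step R-path is closed by a direct edge.
So R is a preorder.

Yes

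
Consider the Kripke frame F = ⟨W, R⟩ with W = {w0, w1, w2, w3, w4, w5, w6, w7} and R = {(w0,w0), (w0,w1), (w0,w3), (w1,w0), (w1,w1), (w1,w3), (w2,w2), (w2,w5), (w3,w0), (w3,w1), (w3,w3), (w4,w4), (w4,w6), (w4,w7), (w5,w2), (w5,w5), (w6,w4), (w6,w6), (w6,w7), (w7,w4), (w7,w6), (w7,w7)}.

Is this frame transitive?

Transitive: yes — every two-step R-path is closed by a direct edge.

Yes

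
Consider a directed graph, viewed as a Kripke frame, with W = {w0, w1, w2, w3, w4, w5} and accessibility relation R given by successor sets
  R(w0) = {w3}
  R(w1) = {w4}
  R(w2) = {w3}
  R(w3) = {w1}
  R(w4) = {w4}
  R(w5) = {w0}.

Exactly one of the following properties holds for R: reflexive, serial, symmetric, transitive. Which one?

serial

Reflexive: no — w0 is not related to itself.
Serial: yes — every world has a successor (e.g. w0 R w3).
Symmetric: no — w0 R w3 but not w3 R w0.
Transitive: no — w0 R w3 and w3 R w1, but not w0 R w1.
Only serial holds.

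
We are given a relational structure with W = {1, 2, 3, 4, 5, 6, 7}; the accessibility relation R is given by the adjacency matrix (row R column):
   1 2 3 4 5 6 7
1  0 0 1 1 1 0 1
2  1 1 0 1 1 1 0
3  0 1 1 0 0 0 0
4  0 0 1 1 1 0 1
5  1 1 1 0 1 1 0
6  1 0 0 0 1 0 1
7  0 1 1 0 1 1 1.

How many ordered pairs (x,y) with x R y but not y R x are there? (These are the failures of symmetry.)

Enumerating: (1,3), (1,4), (1,7), (2,1), (2,4), (2,6), (3,2), (4,3), (4,5), (4,7), (5,3), (6,1), (7,2), (7,3), (7,5).

15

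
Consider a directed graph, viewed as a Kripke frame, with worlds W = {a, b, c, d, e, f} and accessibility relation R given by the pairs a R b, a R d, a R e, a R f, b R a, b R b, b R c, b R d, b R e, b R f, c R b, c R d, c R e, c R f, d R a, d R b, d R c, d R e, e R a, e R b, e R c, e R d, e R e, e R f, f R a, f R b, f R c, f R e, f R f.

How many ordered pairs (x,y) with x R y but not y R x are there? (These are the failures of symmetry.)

R is symmetric; there are no such tuples.

0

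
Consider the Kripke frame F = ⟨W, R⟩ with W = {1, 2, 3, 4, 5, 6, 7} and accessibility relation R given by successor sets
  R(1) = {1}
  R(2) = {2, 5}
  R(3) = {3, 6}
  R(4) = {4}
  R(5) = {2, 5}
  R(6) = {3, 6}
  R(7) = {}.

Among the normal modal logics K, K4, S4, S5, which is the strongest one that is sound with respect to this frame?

Transitive (axiom 4): yes — every two-step R-path is closed by a direct edge.
Reflexive (axiom T): no — 7 is not related to itself.
Euclidean (axiom 5): yes — any two successors of a common world are R-related.
So F validates K, K4; S4 would additionally require R to be reflexive. The strongest is K4.

K4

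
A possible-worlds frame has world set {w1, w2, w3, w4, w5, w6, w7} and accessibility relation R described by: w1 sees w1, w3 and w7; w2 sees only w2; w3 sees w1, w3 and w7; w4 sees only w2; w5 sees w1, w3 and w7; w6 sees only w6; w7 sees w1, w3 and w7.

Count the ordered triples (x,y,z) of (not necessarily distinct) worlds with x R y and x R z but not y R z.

0

R is Euclidean; there are no such tuples.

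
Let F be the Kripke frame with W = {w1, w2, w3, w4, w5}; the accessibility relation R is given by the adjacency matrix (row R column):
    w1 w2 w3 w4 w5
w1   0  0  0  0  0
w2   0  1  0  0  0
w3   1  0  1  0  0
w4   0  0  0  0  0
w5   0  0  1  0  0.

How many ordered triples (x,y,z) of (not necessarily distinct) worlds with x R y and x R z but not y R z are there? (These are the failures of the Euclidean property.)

2

Enumerating: (w3,w1,w1), (w3,w1,w3).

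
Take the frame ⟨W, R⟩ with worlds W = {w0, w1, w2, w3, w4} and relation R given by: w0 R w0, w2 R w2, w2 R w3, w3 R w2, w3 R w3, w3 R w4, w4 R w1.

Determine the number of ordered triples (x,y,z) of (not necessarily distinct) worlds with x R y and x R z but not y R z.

5

Enumerating: (w3,w2,w4), (w3,w4,w2), (w3,w4,w3), (w3,w4,w4), (w4,w1,w1).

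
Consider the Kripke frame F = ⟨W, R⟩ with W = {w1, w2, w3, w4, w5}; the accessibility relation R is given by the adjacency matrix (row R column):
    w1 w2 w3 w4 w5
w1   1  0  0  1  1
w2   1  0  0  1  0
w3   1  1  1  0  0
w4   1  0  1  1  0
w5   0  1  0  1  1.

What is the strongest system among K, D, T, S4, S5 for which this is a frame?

D

Serial (axiom D): yes — every world has a successor (e.g. w1 R w1).
Reflexive (axiom T): no — w2 is not related to itself.
Transitive (axiom 4): no — w1 R w4 and w4 R w3, but not w1 R w3.
Euclidean (axiom 5): no — w1 R w4 and w1 R w5, but not w4 R w5.
So F validates K, D; T would additionally require R to be reflexive. The strongest is D.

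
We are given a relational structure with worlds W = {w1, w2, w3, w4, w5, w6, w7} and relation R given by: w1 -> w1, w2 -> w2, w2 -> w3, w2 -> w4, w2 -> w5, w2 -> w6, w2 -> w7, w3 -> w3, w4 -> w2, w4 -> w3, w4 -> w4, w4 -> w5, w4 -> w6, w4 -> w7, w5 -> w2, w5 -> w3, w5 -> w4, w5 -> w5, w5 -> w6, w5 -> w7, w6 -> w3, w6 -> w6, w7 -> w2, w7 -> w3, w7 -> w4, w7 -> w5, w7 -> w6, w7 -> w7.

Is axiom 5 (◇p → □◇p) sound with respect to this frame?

No

Axiom 5 corresponds to the accessibility relation being Euclidean.
Euclidean: no — w2 R w3 and w2 R w4, but not w3 R w4.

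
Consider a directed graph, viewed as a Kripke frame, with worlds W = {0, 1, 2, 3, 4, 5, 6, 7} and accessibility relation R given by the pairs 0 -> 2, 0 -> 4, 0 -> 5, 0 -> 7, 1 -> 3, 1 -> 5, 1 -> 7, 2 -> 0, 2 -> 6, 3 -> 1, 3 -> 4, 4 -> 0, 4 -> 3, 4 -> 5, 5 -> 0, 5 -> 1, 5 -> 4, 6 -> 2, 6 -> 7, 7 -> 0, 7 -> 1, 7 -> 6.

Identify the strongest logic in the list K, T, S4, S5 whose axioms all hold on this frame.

Reflexive (axiom T): no — 0 is not related to itself.
Transitive (axiom 4): no — 0 R 2 and 2 R 6, but not 0 R 6.
Euclidean (axiom 5): no — 0 R 2 and 0 R 4, but not 2 R 4.
So F validates K; T would additionally require R to be reflexive. The strongest is K.

K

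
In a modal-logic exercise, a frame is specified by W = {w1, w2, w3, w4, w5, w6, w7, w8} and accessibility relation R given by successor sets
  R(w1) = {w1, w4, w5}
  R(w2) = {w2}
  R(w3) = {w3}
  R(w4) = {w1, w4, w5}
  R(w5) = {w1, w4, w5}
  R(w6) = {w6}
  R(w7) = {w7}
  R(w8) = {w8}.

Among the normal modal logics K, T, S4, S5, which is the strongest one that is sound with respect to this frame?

Reflexive (axiom T): yes — every world is R-related to itself.
Transitive (axiom 4): yes — every two-step R-path is closed by a direct edge.
Euclidean (axiom 5): yes — any two successors of a common world are R-related.
So F validates K, T, S4, S5. The strongest is S5.

S5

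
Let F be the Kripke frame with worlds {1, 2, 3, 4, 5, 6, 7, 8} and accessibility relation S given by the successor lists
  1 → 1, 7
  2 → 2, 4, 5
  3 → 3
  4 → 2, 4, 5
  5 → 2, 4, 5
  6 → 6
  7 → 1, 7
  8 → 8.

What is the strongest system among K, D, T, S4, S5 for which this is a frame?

S5

Serial (axiom D): yes — every world has a successor (e.g. 1 S 1).
Reflexive (axiom T): yes — every world is S-related to itself.
Transitive (axiom 4): yes — every two-step S-path is closed by a direct edge.
Euclidean (axiom 5): yes — any two successors of a common world are S-related.
So F validates K, D, T, S4, S5. The strongest is S5.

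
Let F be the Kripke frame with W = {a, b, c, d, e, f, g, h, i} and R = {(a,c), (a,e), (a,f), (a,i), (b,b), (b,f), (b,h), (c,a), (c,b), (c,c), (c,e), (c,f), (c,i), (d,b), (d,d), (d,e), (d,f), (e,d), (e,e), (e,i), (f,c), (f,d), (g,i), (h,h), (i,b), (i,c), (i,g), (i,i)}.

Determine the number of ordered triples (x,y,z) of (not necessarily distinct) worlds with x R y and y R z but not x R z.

36

Enumerating: (a,c,a), (a,c,b), (a,e,d), (a,f,d), (a,i,b), (a,i,g), (b,f,c), (b,f,d), (c,b,h), (c,e,d), (c,f,d), (c,i,g), … and 24 more.
Total: 36.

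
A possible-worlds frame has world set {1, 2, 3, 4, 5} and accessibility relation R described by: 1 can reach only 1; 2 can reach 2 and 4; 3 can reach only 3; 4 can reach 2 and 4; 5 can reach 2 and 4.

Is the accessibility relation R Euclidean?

Euclidean: yes — any two successors of a common world are R-related.

Yes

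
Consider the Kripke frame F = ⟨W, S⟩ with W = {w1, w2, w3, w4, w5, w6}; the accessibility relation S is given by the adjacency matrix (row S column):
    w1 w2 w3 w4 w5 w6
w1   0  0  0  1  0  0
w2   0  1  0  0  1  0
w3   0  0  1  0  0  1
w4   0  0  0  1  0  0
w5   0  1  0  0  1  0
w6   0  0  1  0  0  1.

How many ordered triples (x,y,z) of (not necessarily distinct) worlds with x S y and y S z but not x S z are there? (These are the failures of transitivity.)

0

S is transitive; there are no such tuples.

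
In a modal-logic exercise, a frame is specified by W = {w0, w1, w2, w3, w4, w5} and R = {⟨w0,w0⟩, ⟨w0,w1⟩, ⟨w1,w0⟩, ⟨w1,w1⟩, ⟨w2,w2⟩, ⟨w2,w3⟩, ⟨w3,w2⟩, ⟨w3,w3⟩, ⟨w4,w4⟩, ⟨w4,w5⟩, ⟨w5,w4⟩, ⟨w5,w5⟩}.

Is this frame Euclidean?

Euclidean: yes — any two successors of a common world are R-related.

Yes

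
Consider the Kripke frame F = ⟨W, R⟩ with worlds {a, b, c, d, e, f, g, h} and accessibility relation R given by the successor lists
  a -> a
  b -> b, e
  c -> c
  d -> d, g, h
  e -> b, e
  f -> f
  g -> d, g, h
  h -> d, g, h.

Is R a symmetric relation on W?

Symmetric: yes — every pair in R has its reverse in R.

Yes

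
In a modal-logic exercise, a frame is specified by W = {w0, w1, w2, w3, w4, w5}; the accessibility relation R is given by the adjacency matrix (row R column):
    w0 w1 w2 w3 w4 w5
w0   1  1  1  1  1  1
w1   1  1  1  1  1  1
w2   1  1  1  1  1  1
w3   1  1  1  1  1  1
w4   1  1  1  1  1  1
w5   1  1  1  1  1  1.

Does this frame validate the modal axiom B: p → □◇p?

Yes

The schema B characterises exactly the symmetric frames.
Symmetric: yes — every pair in R has its reverse in R.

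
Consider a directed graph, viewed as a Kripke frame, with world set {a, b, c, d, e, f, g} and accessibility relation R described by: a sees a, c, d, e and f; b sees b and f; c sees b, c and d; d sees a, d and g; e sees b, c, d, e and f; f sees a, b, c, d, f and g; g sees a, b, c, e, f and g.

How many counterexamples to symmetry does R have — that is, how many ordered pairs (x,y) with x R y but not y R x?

Enumerating: (a,c), (a,e), (c,b), (c,d), (d,g), (e,b), (e,c), (e,d), (e,f), (f,c), (f,d), (g,a), (g,b), (g,c), (g,e).

15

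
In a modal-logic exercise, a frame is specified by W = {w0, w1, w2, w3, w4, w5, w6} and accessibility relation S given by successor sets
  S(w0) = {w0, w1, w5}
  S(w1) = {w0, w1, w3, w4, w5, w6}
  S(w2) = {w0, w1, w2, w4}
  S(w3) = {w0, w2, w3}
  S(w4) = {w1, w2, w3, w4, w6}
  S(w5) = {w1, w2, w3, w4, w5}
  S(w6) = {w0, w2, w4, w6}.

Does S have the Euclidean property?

Euclidean: no — w1 S w0 and w1 S w3, but not w0 S w3.

No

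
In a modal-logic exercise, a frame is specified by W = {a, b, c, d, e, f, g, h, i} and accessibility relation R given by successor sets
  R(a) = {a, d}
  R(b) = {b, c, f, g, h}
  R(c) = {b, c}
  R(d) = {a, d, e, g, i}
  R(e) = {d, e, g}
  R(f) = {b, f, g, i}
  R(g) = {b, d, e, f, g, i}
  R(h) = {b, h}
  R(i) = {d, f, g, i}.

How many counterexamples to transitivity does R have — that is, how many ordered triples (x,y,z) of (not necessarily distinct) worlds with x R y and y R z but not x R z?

Enumerating: (a,d,e), (a,d,g), (a,d,i), (b,f,i), (b,g,d), (b,g,e), (b,g,i), (c,b,f), (c,b,g), (c,b,h), (d,g,b), (d,g,f), … and 22 more.
Total: 34.

34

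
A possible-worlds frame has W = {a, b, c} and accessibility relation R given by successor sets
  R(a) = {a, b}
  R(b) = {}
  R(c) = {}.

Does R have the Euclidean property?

No

Euclidean: no — a R b and a R a, but not b R a.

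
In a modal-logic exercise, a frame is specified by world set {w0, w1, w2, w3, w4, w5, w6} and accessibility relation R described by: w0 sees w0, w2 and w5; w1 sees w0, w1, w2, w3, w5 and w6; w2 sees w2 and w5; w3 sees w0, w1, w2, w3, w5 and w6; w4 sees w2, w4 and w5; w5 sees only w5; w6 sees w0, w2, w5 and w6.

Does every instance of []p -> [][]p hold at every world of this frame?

Yes

By correspondence theory, 4 is valid on a frame iff R is transitive.
Transitive: yes — every two-step R-path is closed by a direct edge.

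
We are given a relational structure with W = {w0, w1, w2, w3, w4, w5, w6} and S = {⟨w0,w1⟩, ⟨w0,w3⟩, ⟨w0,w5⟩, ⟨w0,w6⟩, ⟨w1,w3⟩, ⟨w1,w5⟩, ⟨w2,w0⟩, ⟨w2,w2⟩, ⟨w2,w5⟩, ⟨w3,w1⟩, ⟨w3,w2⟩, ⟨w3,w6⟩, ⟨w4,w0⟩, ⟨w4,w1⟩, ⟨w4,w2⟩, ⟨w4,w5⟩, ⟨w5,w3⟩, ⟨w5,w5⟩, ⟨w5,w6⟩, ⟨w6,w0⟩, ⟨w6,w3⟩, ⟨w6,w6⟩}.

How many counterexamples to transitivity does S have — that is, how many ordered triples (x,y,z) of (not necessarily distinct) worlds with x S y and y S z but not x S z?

29

Enumerating: (w0,w3,w2), (w0,w6,w0), (w1,w3,w1), (w1,w3,w2), (w1,w3,w6), (w1,w5,w6), (w2,w0,w1), (w2,w0,w3), (w2,w0,w6), (w2,w5,w3), (w2,w5,w6), (w3,w1,w3), … and 17 more.
Total: 29.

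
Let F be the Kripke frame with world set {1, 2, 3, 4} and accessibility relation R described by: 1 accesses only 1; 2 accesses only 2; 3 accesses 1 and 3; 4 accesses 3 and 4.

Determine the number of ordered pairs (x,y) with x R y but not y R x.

2

Enumerating: (3,1), (4,3).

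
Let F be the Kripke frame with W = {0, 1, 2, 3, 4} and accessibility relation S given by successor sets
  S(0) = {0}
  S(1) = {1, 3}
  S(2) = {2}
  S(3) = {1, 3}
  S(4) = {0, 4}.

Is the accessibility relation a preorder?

Reflexive: yes — every world is S-related to itself.
Transitive: yes — every two-step S-path is closed by a direct edge.
So S is a preorder.

Yes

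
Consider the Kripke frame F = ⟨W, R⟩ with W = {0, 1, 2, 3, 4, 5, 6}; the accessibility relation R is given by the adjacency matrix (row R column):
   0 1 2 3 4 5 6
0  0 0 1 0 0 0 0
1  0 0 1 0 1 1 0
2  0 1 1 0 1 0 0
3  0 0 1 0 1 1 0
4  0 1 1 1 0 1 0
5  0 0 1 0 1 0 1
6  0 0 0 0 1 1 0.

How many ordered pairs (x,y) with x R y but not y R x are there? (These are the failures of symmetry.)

6

Enumerating: (0,2), (1,5), (3,2), (3,5), (5,2), (6,4).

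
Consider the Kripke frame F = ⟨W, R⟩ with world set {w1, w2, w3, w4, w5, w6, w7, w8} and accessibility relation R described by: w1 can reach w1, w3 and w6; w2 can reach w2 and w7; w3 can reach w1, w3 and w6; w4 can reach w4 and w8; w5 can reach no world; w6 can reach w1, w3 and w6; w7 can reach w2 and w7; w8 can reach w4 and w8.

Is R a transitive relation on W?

Yes

Transitive: yes — every two-step R-path is closed by a direct edge.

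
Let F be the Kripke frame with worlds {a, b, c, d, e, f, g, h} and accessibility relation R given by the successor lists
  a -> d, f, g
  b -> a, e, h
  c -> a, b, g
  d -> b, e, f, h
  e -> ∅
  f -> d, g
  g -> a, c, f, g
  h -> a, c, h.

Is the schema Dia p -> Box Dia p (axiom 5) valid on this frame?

No

By correspondence theory, 5 is valid on a frame iff R is Euclidean.
Euclidean: no — a R d and a R g, but not d R g.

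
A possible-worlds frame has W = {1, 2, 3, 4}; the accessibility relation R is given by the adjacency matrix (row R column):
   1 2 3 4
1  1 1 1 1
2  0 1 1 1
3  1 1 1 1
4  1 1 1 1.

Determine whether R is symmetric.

Symmetric: no — 1 R 2 but not 2 R 1.

No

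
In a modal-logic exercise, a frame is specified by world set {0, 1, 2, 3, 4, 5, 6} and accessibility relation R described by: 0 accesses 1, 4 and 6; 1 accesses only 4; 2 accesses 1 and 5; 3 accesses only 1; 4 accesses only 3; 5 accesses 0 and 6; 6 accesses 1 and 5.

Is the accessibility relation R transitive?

Transitive: no — 0 R 4 and 4 R 3, but not 0 R 3.

No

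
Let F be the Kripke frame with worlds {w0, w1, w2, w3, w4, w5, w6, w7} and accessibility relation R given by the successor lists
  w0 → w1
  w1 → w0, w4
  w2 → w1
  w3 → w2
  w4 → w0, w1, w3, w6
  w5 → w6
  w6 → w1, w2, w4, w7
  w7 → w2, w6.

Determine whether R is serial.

Serial: yes — every world has a successor (e.g. w0 R w1).

Yes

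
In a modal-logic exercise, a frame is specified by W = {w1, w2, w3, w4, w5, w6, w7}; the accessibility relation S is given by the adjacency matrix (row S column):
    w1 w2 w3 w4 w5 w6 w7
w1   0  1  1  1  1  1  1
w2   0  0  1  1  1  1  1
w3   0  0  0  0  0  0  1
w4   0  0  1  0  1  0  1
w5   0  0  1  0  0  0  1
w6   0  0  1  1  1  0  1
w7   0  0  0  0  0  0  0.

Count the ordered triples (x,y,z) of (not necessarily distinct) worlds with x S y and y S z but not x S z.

0

S is transitive; there are no such tuples.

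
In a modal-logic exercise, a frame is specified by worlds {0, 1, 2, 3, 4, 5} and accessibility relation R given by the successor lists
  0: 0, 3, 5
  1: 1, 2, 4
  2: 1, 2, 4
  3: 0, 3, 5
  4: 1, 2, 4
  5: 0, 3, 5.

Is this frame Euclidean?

Yes

Euclidean: yes — any two successors of a common world are R-related.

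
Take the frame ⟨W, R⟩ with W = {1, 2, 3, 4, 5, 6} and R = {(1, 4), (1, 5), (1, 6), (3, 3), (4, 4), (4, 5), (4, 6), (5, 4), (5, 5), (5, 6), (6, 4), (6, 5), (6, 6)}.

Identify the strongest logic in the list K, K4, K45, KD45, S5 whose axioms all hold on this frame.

Transitive (axiom 4): yes — every two-step R-path is closed by a direct edge.
Euclidean (axiom 5): yes — any two successors of a common world are R-related.
Serial (axiom D): no — 2 has no R-successor.
Reflexive (axiom T): no — 1 is not related to itself.
So F validates K, K4, K45; KD45 would additionally require R to be serial. The strongest is K45.

K45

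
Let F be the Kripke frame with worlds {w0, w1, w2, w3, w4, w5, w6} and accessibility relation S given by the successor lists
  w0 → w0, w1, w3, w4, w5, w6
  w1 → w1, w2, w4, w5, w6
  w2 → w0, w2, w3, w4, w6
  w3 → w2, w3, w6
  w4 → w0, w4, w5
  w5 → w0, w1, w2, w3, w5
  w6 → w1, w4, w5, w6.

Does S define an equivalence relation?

No

Reflexive: yes — every world is S-related to itself.
Symmetric: no — w0 S w1 but not w1 S w0.
Transitive: no — w0 S w1 and w1 S w2, but not w0 S w2.
So S is not an equivalence relation.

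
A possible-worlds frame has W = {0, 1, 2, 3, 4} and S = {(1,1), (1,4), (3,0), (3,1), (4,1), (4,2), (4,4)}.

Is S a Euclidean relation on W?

Euclidean: no — 3 S 0 and 3 S 1, but not 0 S 1.

No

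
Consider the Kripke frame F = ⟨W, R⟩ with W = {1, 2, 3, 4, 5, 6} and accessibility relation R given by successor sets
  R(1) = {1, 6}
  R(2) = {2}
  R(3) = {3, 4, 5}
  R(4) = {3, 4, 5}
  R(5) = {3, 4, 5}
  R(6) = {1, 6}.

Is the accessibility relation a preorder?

Yes

Reflexive: yes — every world is R-related to itself.
Transitive: yes — every two-step R-path is closed by a direct edge.
So R is a preorder.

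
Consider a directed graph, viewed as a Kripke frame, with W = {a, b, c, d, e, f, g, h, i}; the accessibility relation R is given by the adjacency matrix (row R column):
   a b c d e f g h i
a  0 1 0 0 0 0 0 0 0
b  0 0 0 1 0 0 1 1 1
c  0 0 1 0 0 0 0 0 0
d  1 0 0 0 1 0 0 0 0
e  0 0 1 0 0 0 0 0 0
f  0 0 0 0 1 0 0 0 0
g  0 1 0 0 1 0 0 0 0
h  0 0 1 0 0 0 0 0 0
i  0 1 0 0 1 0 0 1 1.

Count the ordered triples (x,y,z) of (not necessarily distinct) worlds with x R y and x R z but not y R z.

34

Enumerating: (a,b,b), (b,d,d), (b,d,g), (b,d,h), (b,d,i), (b,g,d), (b,g,g), (b,g,h), (b,g,i), (b,h,d), (b,h,g), (b,h,h), … and 22 more.
Total: 34.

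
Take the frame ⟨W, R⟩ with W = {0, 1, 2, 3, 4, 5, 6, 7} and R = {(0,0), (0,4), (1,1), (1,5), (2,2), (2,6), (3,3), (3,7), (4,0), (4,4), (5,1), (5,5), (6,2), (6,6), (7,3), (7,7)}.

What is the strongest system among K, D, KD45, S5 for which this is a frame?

Serial (axiom D): yes — every world has a successor (e.g. 0 R 0).
Euclidean (axiom 5): yes — any two successors of a common world are R-related.
Transitive (axiom 4): yes — every two-step R-path is closed by a direct edge.
Reflexive (axiom T): yes — every world is R-related to itself.
So F validates K, D, KD45, S5. The strongest is S5.

S5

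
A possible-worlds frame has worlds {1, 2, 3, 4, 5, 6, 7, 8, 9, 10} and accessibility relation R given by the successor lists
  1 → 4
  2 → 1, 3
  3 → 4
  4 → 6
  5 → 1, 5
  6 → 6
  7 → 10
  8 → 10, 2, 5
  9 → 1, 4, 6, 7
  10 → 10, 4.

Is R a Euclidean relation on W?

No

Euclidean: no — 2 R 1 and 2 R 3, but not 1 R 3.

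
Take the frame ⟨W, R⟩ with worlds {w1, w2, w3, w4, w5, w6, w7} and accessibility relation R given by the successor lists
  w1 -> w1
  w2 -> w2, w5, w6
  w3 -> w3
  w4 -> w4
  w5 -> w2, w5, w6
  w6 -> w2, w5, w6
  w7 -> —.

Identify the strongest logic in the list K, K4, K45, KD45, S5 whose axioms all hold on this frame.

Transitive (axiom 4): yes — every two-step R-path is closed by a direct edge.
Euclidean (axiom 5): yes — any two successors of a common world are R-related.
Serial (axiom D): no — w7 has no R-successor.
Reflexive (axiom T): no — w7 is not related to itself.
So F validates K, K4, K45; KD45 would additionally require R to be serial. The strongest is K45.

K45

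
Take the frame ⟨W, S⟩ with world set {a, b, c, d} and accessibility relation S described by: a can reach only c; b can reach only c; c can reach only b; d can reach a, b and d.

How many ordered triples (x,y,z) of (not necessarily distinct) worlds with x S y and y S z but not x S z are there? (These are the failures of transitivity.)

5

Enumerating: (a,c,b), (b,c,b), (c,b,c), (d,a,c), (d,b,c).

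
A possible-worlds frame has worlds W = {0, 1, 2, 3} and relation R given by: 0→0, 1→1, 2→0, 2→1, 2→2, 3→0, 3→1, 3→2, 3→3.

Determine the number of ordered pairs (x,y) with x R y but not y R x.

Enumerating: (2,0), (2,1), (3,0), (3,1), (3,2).

5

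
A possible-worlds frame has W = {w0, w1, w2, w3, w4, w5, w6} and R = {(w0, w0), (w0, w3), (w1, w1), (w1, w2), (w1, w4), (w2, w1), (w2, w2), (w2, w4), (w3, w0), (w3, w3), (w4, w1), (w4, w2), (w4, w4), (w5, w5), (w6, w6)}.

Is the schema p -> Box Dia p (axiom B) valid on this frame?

Yes

The schema B characterises exactly the symmetric frames.
Symmetric: yes — every pair in R has its reverse in R.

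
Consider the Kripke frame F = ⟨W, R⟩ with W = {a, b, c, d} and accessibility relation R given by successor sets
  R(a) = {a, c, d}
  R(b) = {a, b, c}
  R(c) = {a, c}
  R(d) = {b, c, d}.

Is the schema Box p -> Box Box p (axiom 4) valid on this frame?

The schema 4 characterises exactly the transitive frames.
Transitive: no — a R d and d R b, but not a R b.

No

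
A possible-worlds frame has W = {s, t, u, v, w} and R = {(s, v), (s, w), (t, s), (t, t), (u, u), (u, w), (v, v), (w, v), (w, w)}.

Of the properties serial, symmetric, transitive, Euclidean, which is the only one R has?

serial

Serial: yes — every world has a successor (e.g. s R v).
Symmetric: no — s R v but not v R s.
Transitive: no — t R s and s R v, but not t R v.
Euclidean: no — s R v and s R w, but not v R w.
Only serial holds.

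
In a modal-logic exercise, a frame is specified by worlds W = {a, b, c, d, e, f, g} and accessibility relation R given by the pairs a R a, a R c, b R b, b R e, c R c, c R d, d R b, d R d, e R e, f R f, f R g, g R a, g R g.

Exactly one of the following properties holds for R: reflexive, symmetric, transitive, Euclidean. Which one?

Reflexive: yes — every world is R-related to itself.
Symmetric: no — a R c but not c R a.
Transitive: no — a R c and c R d, but not a R d.
Euclidean: no — a R c and a R a, but not c R a.
Only reflexive holds.

reflexive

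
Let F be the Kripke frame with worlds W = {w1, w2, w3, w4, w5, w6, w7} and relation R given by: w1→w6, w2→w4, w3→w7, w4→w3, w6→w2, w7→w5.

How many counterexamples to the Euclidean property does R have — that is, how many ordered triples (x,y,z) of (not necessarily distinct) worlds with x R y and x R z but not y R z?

6

Enumerating: (w1,w6,w6), (w2,w4,w4), (w3,w7,w7), (w4,w3,w3), (w6,w2,w2), (w7,w5,w5).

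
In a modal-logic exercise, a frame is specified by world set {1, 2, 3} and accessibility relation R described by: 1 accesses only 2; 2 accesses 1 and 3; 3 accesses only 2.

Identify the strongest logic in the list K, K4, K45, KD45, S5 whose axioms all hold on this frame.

Transitive (axiom 4): no — 1 R 2 and 2 R 3, but not 1 R 3.
Euclidean (axiom 5): no — 2 R 1 and 2 R 3, but not 1 R 3.
Serial (axiom D): yes — every world has a successor (e.g. 1 R 2).
Reflexive (axiom T): no — 1 is not related to itself.
So F validates K; K4 would additionally require R to be transitive. The strongest is K.

K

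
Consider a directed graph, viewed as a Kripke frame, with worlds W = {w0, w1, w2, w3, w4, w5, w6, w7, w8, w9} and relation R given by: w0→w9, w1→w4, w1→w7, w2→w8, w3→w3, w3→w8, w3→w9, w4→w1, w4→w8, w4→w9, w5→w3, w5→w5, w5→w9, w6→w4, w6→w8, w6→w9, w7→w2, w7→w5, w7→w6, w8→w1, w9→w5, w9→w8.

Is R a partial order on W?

No

Reflexive: no — w0 is not related to itself.
Transitive: no — w0 R w9 and w9 R w5, but not w0 R w5.
Antisymmetric: no — w1 R w4 and w4 R w1 with w1 ≠ w4.
So R is not a partial order.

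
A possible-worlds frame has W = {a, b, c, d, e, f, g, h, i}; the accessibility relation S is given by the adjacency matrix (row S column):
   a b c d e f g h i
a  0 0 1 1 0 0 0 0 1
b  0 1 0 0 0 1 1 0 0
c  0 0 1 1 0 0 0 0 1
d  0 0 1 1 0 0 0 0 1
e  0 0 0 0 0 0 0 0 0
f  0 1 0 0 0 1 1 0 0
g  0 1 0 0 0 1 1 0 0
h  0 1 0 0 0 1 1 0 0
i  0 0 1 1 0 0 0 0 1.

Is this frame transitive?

Transitive: yes — every two-step S-path is closed by a direct edge.

Yes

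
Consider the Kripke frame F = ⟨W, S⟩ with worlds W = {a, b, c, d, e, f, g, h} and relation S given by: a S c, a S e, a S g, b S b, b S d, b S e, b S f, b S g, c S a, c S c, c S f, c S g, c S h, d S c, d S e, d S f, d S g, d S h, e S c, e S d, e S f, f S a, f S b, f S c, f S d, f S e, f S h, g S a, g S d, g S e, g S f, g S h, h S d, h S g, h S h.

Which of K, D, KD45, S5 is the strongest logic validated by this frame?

D

Serial (axiom D): yes — every world has a successor (e.g. a S c).
Euclidean (axiom 5): no — a S c and a S e, but not c S e.
Transitive (axiom 4): no — a S c and c S f, but not a S f.
Reflexive (axiom T): no — a is not related to itself.
So F validates K, D; KD45 would additionally require S to be Euclidean and transitive. The strongest is D.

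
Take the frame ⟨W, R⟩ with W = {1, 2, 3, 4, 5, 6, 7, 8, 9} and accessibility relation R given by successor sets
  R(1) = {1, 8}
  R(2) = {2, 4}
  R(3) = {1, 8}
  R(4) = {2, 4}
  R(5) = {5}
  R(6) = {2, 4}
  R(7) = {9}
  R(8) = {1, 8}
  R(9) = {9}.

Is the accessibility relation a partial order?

No

Reflexive: no — 3 is not related to itself.
Transitive: yes — every two-step R-path is closed by a direct edge.
Antisymmetric: no — 1 R 8 and 8 R 1 with 1 ≠ 8.
So R is not a partial order.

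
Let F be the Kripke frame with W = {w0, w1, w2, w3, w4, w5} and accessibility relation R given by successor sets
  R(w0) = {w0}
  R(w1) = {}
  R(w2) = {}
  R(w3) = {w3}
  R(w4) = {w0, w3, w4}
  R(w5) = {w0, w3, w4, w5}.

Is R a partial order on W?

Reflexive: no — w1 is not related to itself.
Transitive: yes — every two-step R-path is closed by a direct edge.
Antisymmetric: yes — no distinct pair is related both ways.
So R is not a partial order.

No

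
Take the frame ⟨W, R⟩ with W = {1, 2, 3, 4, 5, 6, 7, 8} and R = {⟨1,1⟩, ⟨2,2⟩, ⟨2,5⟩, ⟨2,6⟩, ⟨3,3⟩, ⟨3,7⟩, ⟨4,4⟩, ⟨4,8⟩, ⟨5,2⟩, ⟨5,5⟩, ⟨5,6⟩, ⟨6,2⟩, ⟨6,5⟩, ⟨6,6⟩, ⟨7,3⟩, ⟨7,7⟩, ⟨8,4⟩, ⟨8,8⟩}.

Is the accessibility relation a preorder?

Yes

Reflexive: yes — every world is R-related to itself.
Transitive: yes — every two-step R-path is closed by a direct edge.
So R is a preorder.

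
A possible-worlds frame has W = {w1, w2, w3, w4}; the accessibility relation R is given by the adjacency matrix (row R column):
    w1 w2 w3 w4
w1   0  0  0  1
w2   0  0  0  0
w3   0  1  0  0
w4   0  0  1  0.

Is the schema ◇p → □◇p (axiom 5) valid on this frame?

Axiom 5 corresponds to the accessibility relation being Euclidean.
Euclidean: no — w1 R w4 and w1 R w4, but not w4 R w4.

No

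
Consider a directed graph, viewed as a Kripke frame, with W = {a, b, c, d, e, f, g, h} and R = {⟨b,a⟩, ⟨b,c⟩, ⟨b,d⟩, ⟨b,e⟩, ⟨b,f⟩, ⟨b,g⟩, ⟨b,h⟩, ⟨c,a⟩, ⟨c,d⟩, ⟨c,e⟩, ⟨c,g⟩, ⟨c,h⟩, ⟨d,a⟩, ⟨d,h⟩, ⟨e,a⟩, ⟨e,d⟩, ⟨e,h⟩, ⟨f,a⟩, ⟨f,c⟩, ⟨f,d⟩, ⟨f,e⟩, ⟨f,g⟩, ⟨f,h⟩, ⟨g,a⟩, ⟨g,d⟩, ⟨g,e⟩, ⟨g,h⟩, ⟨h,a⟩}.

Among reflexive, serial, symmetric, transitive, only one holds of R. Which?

transitive

Reflexive: no — a is not related to itself.
Serial: no — a has no R-successor.
Symmetric: no — b R a but not a R b.
Transitive: yes — every two-step R-path is closed by a direct edge.
Only transitive holds.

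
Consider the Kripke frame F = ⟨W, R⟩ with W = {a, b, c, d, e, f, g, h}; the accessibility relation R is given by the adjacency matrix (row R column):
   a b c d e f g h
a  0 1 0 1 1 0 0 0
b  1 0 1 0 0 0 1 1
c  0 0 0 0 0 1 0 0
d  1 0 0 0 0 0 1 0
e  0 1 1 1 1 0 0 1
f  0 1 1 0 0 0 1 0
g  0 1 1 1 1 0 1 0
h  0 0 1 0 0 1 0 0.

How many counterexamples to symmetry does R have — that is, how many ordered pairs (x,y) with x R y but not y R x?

13

Enumerating: (a,e), (b,c), (b,h), (e,b), (e,c), (e,d), (e,h), (f,b), (f,g), (g,c), (g,e), (h,c), (h,f).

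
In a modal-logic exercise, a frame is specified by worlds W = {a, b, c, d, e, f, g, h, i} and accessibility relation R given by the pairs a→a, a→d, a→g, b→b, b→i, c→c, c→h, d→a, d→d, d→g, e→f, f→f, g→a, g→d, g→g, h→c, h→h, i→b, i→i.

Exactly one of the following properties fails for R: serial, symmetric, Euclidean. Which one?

symmetric

Serial: yes — every world has a successor (e.g. a R a).
Symmetric: no — e R f but not f R e.
Euclidean: yes — any two successors of a common world are R-related.
Only symmetric fails.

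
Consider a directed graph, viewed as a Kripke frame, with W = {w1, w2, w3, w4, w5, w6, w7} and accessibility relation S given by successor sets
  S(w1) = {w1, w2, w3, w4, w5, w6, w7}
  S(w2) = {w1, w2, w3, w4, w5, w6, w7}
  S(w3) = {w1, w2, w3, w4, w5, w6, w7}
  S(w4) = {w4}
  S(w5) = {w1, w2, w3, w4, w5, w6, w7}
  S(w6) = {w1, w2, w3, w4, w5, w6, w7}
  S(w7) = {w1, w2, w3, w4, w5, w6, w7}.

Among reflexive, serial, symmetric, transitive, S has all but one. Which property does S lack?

symmetric

Reflexive: yes — every world is S-related to itself.
Serial: yes — every world has a successor (e.g. w1 S w1).
Symmetric: no — w1 S w4 but not w4 S w1.
Transitive: yes — every two-step S-path is closed by a direct edge.
Only symmetric fails.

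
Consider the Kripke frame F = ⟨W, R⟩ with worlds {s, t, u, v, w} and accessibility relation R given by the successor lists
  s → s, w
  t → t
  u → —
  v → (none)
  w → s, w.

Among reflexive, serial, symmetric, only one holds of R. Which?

symmetric

Reflexive: no — u is not related to itself.
Serial: no — u has no R-successor.
Symmetric: yes — every pair in R has its reverse in R.
Only symmetric holds.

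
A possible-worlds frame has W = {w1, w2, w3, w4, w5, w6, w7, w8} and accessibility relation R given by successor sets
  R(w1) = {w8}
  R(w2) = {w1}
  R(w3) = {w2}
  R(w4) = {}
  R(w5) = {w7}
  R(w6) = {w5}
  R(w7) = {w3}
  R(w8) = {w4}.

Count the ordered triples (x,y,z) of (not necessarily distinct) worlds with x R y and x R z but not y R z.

Enumerating: (w1,w8,w8), (w2,w1,w1), (w3,w2,w2), (w5,w7,w7), (w6,w5,w5), (w7,w3,w3), (w8,w4,w4).

7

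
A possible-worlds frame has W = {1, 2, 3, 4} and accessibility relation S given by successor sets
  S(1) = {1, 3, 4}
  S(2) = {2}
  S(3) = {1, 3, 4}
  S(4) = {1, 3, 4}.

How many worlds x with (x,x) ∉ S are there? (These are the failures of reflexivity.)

S is reflexive; there are no such worlds.

0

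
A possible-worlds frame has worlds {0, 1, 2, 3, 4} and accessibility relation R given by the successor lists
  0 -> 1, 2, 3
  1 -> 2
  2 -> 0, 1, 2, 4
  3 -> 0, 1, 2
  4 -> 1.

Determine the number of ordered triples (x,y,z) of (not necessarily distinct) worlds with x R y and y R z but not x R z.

10

Enumerating: (0,2,0), (0,2,4), (0,3,0), (1,2,0), (1,2,1), (1,2,4), (2,0,3), (3,0,3), (3,2,4), (4,1,2).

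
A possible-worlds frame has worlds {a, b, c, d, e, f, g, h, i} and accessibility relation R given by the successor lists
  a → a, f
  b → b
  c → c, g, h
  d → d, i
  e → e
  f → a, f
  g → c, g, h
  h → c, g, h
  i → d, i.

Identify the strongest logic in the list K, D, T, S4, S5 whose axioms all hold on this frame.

Serial (axiom D): yes — every world has a successor (e.g. a R a).
Reflexive (axiom T): yes — every world is R-related to itself.
Transitive (axiom 4): yes — every two-step R-path is closed by a direct edge.
Euclidean (axiom 5): yes — any two successors of a common world are R-related.
So F validates K, D, T, S4, S5. The strongest is S5.

S5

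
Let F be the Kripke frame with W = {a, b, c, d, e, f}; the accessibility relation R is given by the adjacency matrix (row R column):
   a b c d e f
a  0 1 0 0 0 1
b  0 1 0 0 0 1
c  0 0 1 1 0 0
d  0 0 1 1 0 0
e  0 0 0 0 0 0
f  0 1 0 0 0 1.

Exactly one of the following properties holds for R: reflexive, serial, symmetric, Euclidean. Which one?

Reflexive: no — a is not related to itself.
Serial: no — e has no R-successor.
Symmetric: no — a R b but not b R a.
Euclidean: yes — any two successors of a common world are R-related.
Only Euclidean holds.

Euclidean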